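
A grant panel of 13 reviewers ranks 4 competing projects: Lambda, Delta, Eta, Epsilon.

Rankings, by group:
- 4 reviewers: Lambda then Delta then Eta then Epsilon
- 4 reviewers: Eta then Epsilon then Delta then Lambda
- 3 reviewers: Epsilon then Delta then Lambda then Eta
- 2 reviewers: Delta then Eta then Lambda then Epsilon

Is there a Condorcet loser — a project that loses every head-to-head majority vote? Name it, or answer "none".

none

Head-to-head results (13 reviewers):
Lambda vs Delta: Lambda is ranked higher on 4 ballots, Delta on 9. Delta wins 9–4.
Lambda vs Eta: Lambda, 7–6.
Lambda vs Epsilon: 4+2 = 6 for Lambda, 7 for Epsilon — Epsilon by 7–6.
Delta vs Eta: 4+3+2 = 9 for Delta, 4 for Eta — Delta by 9–4.
Delta–Epsilon: Epsilon 7–6.
Eta vs Epsilon: 10 to 3, Eta.
Every project wins at least one matchup (Lambda beats Eta; Delta beats Lambda; Eta beats Epsilon; Epsilon beats Lambda), so there is no Condorcet loser.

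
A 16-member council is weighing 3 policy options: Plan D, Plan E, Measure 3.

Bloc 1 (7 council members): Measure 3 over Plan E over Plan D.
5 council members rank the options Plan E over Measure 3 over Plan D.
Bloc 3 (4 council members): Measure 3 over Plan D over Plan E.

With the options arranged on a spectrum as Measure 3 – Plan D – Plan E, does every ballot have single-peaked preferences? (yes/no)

Axis positions: Measure 3=1, Plan D=2, Plan E=3.
Bloc 1: ranking walks positions 1-3-2; Plan E is ranked above Plan D even though Plan D lies between Plan E and the peak Measure 3 on the axis — preferences dip and rise again. Not single-peaked.
Bloc 2: ranking walks positions 3-1-2; Measure 3 is ranked above Plan D even though Plan D lies between Measure 3 and the peak Plan E on the axis — preferences dip and rise again. Not single-peaked.
Bloc 3 (peak Measure 3 at position 1): ranking walks positions 1-2-3, expanding outward from the peak — single-peaked.
Bloc 1 violates single-peakedness, so the profile is not single-peaked on this axis.

no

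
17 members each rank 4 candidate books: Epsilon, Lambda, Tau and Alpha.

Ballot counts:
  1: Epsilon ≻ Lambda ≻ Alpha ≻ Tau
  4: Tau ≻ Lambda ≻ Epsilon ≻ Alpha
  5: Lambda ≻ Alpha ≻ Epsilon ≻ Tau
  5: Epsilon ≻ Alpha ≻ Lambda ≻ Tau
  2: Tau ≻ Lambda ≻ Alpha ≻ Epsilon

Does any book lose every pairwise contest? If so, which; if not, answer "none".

Pairwise majorities:
Epsilon vs Lambda: 6 to 11, Lambda.
Epsilon vs Tau: Epsilon, 11–6.
Epsilon–Alpha: Epsilon 10–7.
Lambda vs Tau: Lambda preferred on 1+5+5 = 11 ballots; Lambda wins 11–6.
Lambda vs Alpha: Lambda, 12–5.
Tau vs Alpha: 4+2 = 6 for Tau, 11 for Alpha — Alpha by 11–6.
Only Tau has no wins; Tau is the Condorcet loser.

Tau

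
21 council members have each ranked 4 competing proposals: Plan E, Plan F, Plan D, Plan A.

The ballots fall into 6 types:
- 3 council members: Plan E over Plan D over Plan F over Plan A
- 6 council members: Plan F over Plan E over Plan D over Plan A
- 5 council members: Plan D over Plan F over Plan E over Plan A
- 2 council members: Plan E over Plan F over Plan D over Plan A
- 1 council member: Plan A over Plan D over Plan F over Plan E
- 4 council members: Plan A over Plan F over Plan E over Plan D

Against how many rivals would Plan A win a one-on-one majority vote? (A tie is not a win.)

Plan A against each rival (21 council members):
Plan A vs Plan E: Plan E, 16–5.
Plan A–Plan F: Plan F 16–5.
Plan A vs Plan D: Plan D wins 16–5.
Plan A beats no one; loses to Plan E, Plan F, Plan D — 0 pairwise wins.

0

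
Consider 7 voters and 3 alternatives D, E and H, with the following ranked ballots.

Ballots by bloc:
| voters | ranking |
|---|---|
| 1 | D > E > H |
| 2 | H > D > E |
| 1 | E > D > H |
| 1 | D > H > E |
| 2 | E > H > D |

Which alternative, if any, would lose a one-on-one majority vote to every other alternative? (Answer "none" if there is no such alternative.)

none

Pairwise majorities:
D vs E: D, 4–3.
D vs H: 3 to 4, H.
E vs H: E, 4–3.
No alternative is winless: D beats E; E beats H; H beats D. There is no Condorcet loser.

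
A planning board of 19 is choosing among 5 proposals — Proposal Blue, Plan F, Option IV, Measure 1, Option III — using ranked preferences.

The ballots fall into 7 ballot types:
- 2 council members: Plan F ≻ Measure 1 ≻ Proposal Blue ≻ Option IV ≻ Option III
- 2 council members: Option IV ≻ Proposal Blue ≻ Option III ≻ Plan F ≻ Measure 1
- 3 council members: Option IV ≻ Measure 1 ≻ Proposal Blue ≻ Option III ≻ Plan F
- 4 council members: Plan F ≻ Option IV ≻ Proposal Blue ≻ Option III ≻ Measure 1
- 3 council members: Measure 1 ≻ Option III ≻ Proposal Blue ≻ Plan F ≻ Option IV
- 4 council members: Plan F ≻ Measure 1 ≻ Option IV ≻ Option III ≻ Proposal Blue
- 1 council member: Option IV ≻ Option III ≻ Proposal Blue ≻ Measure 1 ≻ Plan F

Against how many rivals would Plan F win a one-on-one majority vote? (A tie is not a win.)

Plan F against each rival (19 council members):
Plan F vs Proposal Blue: Plan F wins 10–9.
Plan F vs Option IV: 13 to 6, Plan F.
Plan F vs Measure 1: Plan F preferred on 2+2+4+4 = 12 ballots; Plan F wins 12–7.
Plan F vs Option III: Plan F preferred on 2+4+4 = 10 ballots; Plan F wins 10–9.
Plan F beats Proposal Blue, Option IV, Measure 1, Option III — 4 pairwise wins.

4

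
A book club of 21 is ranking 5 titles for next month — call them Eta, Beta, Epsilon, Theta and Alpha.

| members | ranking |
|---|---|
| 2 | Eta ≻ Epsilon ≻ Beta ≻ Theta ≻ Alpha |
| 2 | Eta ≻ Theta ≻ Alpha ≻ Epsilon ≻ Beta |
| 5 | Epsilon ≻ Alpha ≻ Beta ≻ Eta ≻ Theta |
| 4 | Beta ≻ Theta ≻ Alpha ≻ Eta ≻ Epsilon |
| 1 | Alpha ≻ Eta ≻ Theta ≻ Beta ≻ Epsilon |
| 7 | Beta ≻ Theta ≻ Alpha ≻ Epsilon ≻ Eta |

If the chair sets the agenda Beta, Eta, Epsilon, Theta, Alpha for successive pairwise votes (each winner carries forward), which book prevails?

Beta

Round 1: Beta vs Eta — 16–5, Beta advances.
Round 2: Beta vs Epsilon — 12–9, Beta advances.
Round 3: Beta vs Theta — 18–3, Beta advances.
Round 4: Beta vs Alpha — 13–8, Beta advances.
The agenda winner is Beta.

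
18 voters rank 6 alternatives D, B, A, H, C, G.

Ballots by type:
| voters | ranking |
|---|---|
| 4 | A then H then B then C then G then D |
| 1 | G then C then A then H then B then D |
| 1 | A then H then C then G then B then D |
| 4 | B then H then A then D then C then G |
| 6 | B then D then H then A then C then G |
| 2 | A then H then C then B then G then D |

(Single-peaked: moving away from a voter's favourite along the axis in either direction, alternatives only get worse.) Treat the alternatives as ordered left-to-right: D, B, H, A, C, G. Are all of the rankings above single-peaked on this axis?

yes

Axis positions: D=1, B=2, H=3, A=4, C=5, G=6.
Type 1 (peak A at position 4): ranking walks positions 4-3-2-5-6-1, expanding outward from the peak — single-peaked.
Type 2 (peak G at position 6): ranking walks positions 6-5-4-3-2-1, expanding outward from the peak — single-peaked.
Type 3 (peak A at position 4): ranking walks positions 4-3-5-6-2-1, expanding outward from the peak — single-peaked.
Type 4 (peak B at position 2): ranking walks positions 2-3-4-1-5-6, expanding outward from the peak — single-peaked.
Type 5 (peak B at position 2): ranking walks positions 2-1-3-4-5-6, expanding outward from the peak — single-peaked.
Type 6 (peak A at position 4): ranking walks positions 4-3-5-2-6-1, expanding outward from the peak — single-peaked.
Every ranking is single-peaked on this axis.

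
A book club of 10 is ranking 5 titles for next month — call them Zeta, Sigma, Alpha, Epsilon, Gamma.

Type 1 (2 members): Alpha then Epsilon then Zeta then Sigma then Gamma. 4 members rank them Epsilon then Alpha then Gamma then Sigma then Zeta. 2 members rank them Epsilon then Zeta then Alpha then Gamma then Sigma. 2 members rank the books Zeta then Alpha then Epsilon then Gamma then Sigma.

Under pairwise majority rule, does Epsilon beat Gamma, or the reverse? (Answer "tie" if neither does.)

Epsilon

Ballots ranking Epsilon above Gamma: 2 + 4 + 2 + 2 = 10.
Ballots ranking Gamma above Epsilon: 10 − 10 = 0.
Epsilon wins the head-to-head 10–0.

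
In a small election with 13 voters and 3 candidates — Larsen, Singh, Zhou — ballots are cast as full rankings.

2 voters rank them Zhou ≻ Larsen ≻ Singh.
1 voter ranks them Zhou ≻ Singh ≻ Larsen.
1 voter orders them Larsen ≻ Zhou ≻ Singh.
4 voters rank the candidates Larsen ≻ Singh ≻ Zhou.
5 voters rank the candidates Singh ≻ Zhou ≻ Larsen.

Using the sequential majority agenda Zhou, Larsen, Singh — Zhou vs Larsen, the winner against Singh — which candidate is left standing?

Singh

Round 1: Zhou vs Larsen — 8–5, Zhou advances.
Round 2: Zhou vs Singh — 4–9, Singh advances.
The agenda winner is Singh.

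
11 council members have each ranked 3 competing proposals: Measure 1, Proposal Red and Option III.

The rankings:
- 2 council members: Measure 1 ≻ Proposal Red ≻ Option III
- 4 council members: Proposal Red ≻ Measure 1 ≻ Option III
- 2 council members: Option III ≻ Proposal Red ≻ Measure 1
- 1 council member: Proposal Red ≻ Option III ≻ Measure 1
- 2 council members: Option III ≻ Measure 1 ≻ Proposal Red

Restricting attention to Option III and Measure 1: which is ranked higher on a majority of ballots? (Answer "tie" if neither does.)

Measure 1

Ballots ranking Option III above Measure 1: 2 + 1 + 2 = 5.
Ballots ranking Measure 1 above Option III: 11 − 5 = 6.
Measure 1 wins the head-to-head 6–5.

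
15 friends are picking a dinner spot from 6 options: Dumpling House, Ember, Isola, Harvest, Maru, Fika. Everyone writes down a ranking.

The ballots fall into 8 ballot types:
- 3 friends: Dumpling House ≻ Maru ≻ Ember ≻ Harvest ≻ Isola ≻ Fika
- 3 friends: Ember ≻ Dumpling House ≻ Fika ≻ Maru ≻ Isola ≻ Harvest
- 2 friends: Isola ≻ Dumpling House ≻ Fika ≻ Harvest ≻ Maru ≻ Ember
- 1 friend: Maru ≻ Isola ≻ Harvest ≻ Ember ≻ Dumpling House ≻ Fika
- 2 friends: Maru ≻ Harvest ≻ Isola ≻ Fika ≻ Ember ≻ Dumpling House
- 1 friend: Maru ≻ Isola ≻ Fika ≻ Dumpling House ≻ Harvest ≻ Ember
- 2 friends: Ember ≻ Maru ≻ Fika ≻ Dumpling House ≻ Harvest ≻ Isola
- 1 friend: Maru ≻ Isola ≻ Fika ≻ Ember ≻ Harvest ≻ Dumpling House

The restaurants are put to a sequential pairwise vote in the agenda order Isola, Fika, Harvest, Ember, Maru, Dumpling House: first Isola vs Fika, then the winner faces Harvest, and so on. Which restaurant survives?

Round 1: Isola vs Fika — 10–5, Isola advances.
Round 2: Isola vs Harvest — 8–7, Isola advances.
Round 3: Isola vs Ember — 7–8, Ember advances.
Round 4: Ember vs Maru — 5–10, Maru advances.
Round 5: Maru vs Dumpling House — 7–8, Dumpling House advances.
Dumpling House survives the agenda.

Dumpling House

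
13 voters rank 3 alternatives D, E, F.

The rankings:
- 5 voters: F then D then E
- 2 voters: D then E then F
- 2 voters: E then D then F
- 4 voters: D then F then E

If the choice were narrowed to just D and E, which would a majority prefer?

Ballots ranking D above E: 5 + 2 + 4 = 11.
Ballots ranking E above D: 13 − 11 = 2.
D wins the head-to-head 11–2.

D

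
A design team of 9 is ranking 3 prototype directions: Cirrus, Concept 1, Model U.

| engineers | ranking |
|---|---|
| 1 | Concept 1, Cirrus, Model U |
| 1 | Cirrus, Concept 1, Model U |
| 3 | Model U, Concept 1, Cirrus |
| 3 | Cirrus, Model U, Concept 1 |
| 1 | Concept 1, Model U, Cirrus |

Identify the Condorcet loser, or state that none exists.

Head-to-head results (9 engineers):
Cirrus–Concept 1: Concept 1 5–4.
Cirrus–Model U: Cirrus 5–4.
Concept 1 vs Model U: Model U, 6–3.
No design is winless: Cirrus beats Model U; Concept 1 beats Cirrus; Model U beats Concept 1. There is no Condorcet loser.

none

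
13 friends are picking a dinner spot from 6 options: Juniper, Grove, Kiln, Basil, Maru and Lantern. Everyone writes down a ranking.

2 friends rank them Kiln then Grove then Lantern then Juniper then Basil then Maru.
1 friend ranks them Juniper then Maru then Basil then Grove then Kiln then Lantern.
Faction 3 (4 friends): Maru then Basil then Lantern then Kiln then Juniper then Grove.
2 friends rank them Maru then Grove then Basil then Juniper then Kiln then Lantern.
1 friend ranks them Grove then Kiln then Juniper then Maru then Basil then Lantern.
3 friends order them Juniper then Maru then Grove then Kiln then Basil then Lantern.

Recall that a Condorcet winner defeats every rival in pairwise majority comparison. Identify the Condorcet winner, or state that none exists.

none

Pairwise majorities:
Juniper vs Grove: 8 to 5, Juniper.
Juniper vs Kiln: 1+2+3 = 6 for Juniper, 7 for Kiln — Kiln by 7–6.
Juniper vs Basil: Juniper is ranked higher on 2+1+1+3 = 7 ballots, Basil on 6. Juniper wins 7–6.
Juniper vs Maru: 2+1+1+3 = 7 for Juniper, 6 for Maru — Juniper by 7–6.
Juniper vs Lantern: Juniper is ranked higher on 1+2+1+3 = 7 ballots, Lantern on 6. Juniper wins 7–6.
Grove vs Kiln: Grove is ranked higher on 1+2+1+3 = 7 ballots, Kiln on 6. Grove wins 7–6.
Grove vs Basil: Grove preferred on 2+2+1+3 = 8 ballots; Grove wins 8–5.
Grove vs Maru: Grove is ranked higher on 2+1 = 3 ballots, Maru on 10. Maru wins 10–3.
Grove vs Lantern: 9 to 4, Grove.
Kiln vs Basil: Kiln preferred on 2+1+3 = 6 ballots; Basil wins 7–6.
Kiln vs Maru: 3 to 10, Maru.
Kiln vs Lantern: 9 to 4, Kiln.
Basil vs Maru: 2 for Basil, 11 for Maru — Maru by 11–2.
Basil vs Lantern: Basil is ranked higher on 1+4+2+1+3 = 11 ballots, Lantern on 2. Basil wins 11–2.
Maru vs Lantern: Maru is ranked higher on 1+4+2+1+3 = 11 ballots, Lantern on 2. Maru wins 11–2.
Every restaurant loses at least once (Juniper loses to Kiln; Grove loses to Juniper; Kiln loses to Grove; Basil loses to Juniper; Maru loses to Juniper; Lantern loses to Juniper). The majority relation contains the cycle Juniper > Grove > Kiln > Juniper, so there is no Condorcet winner.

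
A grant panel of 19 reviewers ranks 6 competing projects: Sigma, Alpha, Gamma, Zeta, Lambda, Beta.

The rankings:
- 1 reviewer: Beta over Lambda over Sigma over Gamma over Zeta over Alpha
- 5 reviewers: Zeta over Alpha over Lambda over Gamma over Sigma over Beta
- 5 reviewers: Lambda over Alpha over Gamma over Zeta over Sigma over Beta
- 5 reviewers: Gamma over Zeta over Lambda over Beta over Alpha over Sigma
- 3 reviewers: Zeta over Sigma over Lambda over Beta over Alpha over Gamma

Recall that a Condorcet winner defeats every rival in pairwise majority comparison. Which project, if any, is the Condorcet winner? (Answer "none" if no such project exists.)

Pairwise majorities:
Sigma vs Alpha: Alpha wins 15–4.
Sigma vs Gamma: Gamma wins 15–4.
Sigma vs Zeta: Zeta wins 18–1.
Sigma vs Lambda: Lambda, 16–3.
Sigma vs Beta: Sigma wins 13–6.
Alpha–Gamma: Alpha 13–6.
Alpha vs Zeta: Zeta wins 14–5.
Alpha vs Lambda: Lambda wins 14–5.
Alpha vs Beta: Alpha, 10–9.
Gamma vs Zeta: Gamma, 11–8.
Gamma–Lambda: Lambda 14–5.
Gamma–Beta: Gamma 15–4.
Zeta vs Lambda: Zeta, 13–6.
Zeta–Beta: Zeta 18–1.
Lambda vs Beta: Lambda, 18–1.
Each project drops at least one matchup (Sigma loses to Alpha; Alpha loses to Zeta; Gamma loses to Alpha; Zeta loses to Gamma; Lambda loses to Zeta; Beta loses to Sigma); the cycle Alpha > Gamma > Zeta > Alpha rules out a Condorcet winner.

none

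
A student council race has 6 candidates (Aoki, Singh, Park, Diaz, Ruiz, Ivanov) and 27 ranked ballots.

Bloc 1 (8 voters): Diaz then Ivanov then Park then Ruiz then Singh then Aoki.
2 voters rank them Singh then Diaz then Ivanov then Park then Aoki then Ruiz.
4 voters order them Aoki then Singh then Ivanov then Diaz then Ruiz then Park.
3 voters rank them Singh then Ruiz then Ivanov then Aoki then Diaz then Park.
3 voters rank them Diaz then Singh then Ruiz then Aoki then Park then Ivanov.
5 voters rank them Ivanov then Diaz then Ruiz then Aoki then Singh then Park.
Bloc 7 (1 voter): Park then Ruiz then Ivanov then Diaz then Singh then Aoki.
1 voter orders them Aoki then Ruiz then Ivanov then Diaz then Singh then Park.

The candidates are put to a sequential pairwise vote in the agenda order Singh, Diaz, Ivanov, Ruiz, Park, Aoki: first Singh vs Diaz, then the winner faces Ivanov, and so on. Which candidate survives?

Round 1: Singh vs Diaz — 9–18, Diaz advances.
Round 2: Diaz vs Ivanov — 13–14, Ivanov advances.
Round 3: Ivanov vs Ruiz — 19–8, Ivanov advances.
Round 4: Ivanov vs Park — 23–4, Ivanov advances.
Round 5: Ivanov vs Aoki — 19–8, Ivanov advances.
Ivanov survives the agenda.

Ivanov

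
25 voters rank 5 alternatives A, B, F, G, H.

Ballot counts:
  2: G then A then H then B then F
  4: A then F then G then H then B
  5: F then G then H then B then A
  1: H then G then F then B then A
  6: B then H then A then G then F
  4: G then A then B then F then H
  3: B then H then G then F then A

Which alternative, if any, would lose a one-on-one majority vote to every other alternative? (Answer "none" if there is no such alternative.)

Head-to-head results (25 voters):
A vs B: B, 15–10.
A vs F: A is ranked higher on 2+4+6+4 = 16 ballots, F on 9. A wins 16–9.
A–G: G 15–10.
A vs H: 10 to 15, H.
B vs F: B, 15–10.
B vs G: 6+3 = 9 for B, 16 for G — G by 16–9.
B vs H: B preferred on 6+4+3 = 13 ballots; B wins 13–12.
F vs G: G, 16–9.
F vs H: F preferred on 4+5+4 = 13 ballots; F wins 13–12.
G vs H: G, 15–10.
Each alternative has at least one pairwise win (A beats F; B beats A; F beats H; G beats A; H beats A) — no Condorcet loser.

none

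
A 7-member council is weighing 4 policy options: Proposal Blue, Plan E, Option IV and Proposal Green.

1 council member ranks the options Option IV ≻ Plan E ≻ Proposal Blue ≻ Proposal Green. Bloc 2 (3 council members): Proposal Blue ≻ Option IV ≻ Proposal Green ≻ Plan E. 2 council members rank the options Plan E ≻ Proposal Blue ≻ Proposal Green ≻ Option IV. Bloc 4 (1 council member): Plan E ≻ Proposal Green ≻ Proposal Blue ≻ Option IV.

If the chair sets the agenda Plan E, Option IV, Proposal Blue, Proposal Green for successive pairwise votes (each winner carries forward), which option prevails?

Round 1: Plan E vs Option IV — 3–4, Option IV advances.
Round 2: Option IV vs Proposal Blue — 1–6, Proposal Blue advances.
Round 3: Proposal Blue vs Proposal Green — 6–1, Proposal Blue advances.
The agenda winner is Proposal Blue.

Proposal Blue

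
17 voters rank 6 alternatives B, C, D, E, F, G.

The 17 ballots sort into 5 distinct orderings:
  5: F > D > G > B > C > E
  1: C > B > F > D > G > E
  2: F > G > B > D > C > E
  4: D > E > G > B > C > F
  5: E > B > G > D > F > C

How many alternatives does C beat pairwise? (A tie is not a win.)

C against each rival (17 voters):
C vs B: B wins 16–1.
C vs D: D wins 16–1.
C vs E: 8 to 9, E.
C vs F: F, 12–5.
C vs G: C is ranked higher on 1 ballot, G on 16. G wins 16–1.
C beats no one; loses to B, D, E, F, G — 0 pairwise wins.

0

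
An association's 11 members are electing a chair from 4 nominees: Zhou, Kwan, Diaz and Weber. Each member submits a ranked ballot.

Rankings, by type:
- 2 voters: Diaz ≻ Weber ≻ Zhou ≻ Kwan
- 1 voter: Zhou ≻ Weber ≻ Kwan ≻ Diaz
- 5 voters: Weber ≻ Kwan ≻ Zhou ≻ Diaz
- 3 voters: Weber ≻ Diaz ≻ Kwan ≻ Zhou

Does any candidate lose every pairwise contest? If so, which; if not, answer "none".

Pairwise majorities:
Zhou vs Kwan: Zhou preferred on 2+1 = 3 ballots; Kwan wins 8–3.
Zhou vs Diaz: 1+5 = 6 for Zhou, 5 for Diaz — Zhou by 6–5.
Zhou vs Weber: Weber, 10–1.
Kwan vs Diaz: Kwan, 6–5.
Kwan vs Weber: Weber, 11–0.
Diaz vs Weber: Diaz preferred on 2 ballots; Weber wins 9–2.
Diaz is beaten in every head-to-head and is the Condorcet loser.

Diaz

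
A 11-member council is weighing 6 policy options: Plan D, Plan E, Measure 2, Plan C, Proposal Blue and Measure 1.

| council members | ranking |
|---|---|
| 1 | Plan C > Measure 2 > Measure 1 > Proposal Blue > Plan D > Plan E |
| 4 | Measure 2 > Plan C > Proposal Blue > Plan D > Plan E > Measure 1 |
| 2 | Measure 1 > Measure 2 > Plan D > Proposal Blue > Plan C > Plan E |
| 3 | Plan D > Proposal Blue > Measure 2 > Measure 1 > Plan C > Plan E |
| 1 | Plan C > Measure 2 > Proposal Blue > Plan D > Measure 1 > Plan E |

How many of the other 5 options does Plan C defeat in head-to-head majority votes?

Plan C against each rival (11 council members):
Plan C vs Plan D: Plan C, 6–5.
Plan C vs Plan E: Plan C wins 11–0.
Plan C vs Measure 2: 1+1 = 2 for Plan C, 9 for Measure 2 — Measure 2 by 9–2.
Plan C vs Proposal Blue: Plan C is ranked higher on 1+4+1 = 6 ballots, Proposal Blue on 5. Plan C wins 6–5.
Plan C vs Measure 1: Plan C, 6–5.
Plan C beats Plan D, Plan E, Proposal Blue, Measure 1; loses to Measure 2 — 4 pairwise wins.

4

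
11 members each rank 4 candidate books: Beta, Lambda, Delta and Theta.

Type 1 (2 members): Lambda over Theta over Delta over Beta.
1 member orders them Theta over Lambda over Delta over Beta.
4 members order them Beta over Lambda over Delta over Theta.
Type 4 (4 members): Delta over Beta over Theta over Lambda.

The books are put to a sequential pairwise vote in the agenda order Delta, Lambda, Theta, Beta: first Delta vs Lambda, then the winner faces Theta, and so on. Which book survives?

Beta

Round 1: Delta vs Lambda — 4–7, Lambda advances.
Round 2: Lambda vs Theta — 6–5, Lambda advances.
Round 3: Lambda vs Beta — 3–8, Beta advances.
Beta survives the agenda.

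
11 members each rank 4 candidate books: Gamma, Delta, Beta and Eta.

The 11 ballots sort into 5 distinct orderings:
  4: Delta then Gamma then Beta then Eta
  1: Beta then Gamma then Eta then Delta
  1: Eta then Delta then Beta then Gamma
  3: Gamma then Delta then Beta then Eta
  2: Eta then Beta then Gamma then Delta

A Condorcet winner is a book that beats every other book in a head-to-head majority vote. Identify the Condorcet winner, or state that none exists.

Gamma

Check each pair by majority over 11 ballots:
Gamma–Delta: Gamma 6–5.
Gamma vs Beta: Gamma wins 7–4.
Gamma vs Eta: Gamma wins 8–3.
Delta vs Beta: Delta wins 8–3.
Delta vs Eta: Delta, 7–4.
Beta–Eta: Beta 8–3.
Gamma defeats every rival head-to-head and is the Condorcet winner.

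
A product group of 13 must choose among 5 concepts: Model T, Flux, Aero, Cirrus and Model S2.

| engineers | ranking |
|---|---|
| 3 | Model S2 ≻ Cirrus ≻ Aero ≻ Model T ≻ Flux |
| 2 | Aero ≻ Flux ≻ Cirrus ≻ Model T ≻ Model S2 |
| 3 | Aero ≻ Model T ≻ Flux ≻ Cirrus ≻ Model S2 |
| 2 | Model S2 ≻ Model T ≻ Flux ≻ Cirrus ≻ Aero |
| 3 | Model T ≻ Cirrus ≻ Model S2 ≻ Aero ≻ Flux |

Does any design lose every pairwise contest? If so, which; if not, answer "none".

Pairwise majorities:
Model T vs Flux: Model T wins 11–2.
Model T–Aero: Aero 8–5.
Model T vs Cirrus: Model T is ranked higher on 3+2+3 = 8 ballots, Cirrus on 5. Model T wins 8–5.
Model T vs Model S2: 8 to 5, Model T.
Flux–Aero: Aero 11–2.
Flux vs Cirrus: 2+3+2 = 7 for Flux, 6 for Cirrus — Flux by 7–6.
Flux vs Model S2: Flux preferred on 2+3 = 5 ballots; Model S2 wins 8–5.
Aero vs Cirrus: Cirrus wins 8–5.
Aero vs Model S2: 5 to 8, Model S2.
Cirrus vs Model S2: 8 to 5, Cirrus.
Each design has at least one pairwise win (Model T beats Flux; Flux beats Cirrus; Aero beats Model T; Cirrus beats Aero; Model S2 beats Flux) — no Condorcet loser.

none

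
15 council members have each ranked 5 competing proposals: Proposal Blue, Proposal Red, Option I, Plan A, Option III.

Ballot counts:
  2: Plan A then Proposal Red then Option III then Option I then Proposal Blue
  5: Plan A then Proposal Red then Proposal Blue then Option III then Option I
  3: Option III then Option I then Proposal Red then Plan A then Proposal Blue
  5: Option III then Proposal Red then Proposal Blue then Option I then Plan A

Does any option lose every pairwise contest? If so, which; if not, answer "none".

none

Head-to-head results (15 council members):
Proposal Blue vs Proposal Red: Proposal Blue preferred on 0 ballots; Proposal Red wins 15–0.
Proposal Blue vs Option I: Proposal Blue, 10–5.
Proposal Blue vs Plan A: Plan A, 10–5.
Proposal Blue vs Option III: 5 for Proposal Blue, 10 for Option III — Option III by 10–5.
Proposal Red vs Option I: Proposal Red, 12–3.
Proposal Red–Plan A: Proposal Red 8–7.
Proposal Red–Option III: Option III 8–7.
Option I vs Plan A: Option I preferred on 3+5 = 8 ballots; Option I wins 8–7.
Option I vs Option III: 0 for Option I, 15 for Option III — Option III by 15–0.
Plan A vs Option III: Option III wins 8–7.
Every option wins at least one matchup (Proposal Blue beats Option I; Proposal Red beats Proposal Blue; Option I beats Plan A; Plan A beats Proposal Blue; Option III beats Proposal Blue), so there is no Condorcet loser.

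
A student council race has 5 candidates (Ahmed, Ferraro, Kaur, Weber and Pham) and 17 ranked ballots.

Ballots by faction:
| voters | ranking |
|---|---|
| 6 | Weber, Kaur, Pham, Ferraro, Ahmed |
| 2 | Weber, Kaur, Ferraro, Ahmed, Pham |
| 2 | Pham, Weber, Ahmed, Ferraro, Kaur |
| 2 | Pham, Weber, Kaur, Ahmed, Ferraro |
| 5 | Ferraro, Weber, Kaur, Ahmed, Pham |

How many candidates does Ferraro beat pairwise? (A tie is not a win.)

1

Ferraro against each rival (17 voters):
Ferraro vs Ahmed: Ferraro is ranked higher on 6+2+5 = 13 ballots, Ahmed on 4. Ferraro wins 13–4.
Ferraro vs Kaur: Kaur, 10–7.
Ferraro–Weber: Weber 12–5.
Ferraro vs Pham: 7 to 10, Pham.
Ferraro beats Ahmed; loses to Kaur, Weber, Pham — 1 pairwise win.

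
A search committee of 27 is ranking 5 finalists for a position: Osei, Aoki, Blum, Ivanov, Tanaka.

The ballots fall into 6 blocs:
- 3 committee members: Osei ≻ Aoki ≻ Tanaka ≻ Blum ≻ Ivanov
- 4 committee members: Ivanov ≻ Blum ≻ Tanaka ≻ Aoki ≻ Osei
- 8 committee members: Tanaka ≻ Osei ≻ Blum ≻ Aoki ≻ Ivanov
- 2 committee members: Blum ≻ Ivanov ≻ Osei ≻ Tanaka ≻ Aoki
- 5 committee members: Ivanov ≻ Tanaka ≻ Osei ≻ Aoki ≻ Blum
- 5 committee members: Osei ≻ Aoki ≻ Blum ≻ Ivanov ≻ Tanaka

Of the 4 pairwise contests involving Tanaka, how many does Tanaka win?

3

Tanaka against each rival (27 committee members):
Tanaka–Osei: Tanaka 17–10.
Tanaka vs Aoki: 4+8+2+5 = 19 for Tanaka, 8 for Aoki — Tanaka by 19–8.
Tanaka–Blum: Tanaka 16–11.
Tanaka vs Ivanov: Tanaka preferred on 3+8 = 11 ballots; Ivanov wins 16–11.
Tanaka beats Osei, Aoki, Blum; loses to Ivanov — 3 pairwise wins.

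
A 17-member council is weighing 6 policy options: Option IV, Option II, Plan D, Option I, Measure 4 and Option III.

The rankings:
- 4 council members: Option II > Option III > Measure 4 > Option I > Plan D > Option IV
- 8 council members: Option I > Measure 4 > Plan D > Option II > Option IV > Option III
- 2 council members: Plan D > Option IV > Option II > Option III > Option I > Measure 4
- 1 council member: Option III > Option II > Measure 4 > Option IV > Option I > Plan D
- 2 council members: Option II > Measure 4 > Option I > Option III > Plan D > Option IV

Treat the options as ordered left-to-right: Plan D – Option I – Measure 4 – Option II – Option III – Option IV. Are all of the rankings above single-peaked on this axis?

Axis positions: Plan D=1, Option I=2, Measure 4=3, Option II=4, Option III=5, Option IV=6.
Faction 1 (peak Option II at position 4): ranking walks positions 4-5-3-2-1-6, expanding outward from the peak — single-peaked.
Faction 2: ranking walks positions 2-3-1-4-6-5; Option IV is ranked above Option III even though Option III lies between Option IV and the peak Option I on the axis — preferences dip and rise again. Not single-peaked.
Faction 3: ranking walks positions 1-6-4-5-2-3; Option IV is ranked above Option I even though Option I lies between Option IV and the peak Plan D on the axis — preferences dip and rise again. Not single-peaked.
Faction 4 (peak Option III at position 5): ranking walks positions 5-4-3-6-2-1, expanding outward from the peak — single-peaked.
Faction 5 (peak Option II at position 4): ranking walks positions 4-3-2-5-1-6, expanding outward from the peak — single-peaked.
Faction 2 violates single-peakedness, so the profile is not single-peaked on this axis.

no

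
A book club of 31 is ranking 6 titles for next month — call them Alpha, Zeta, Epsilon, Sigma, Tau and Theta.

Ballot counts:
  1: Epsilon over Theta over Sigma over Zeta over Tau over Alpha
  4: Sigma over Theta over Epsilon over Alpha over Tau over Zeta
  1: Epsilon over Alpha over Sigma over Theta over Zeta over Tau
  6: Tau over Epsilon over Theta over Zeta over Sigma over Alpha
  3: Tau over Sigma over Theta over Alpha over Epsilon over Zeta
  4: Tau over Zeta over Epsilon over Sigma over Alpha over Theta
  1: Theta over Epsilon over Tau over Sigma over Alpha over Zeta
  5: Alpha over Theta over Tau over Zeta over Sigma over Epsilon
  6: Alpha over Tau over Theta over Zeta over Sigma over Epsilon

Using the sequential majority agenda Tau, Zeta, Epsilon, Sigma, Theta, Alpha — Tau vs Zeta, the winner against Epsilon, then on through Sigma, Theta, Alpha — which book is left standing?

Round 1: Tau vs Zeta — 29–2, Tau advances.
Round 2: Tau vs Epsilon — 24–7, Tau advances.
Round 3: Tau vs Sigma — 25–6, Tau advances.
Round 4: Tau vs Theta — 19–12, Tau advances.
Round 5: Tau vs Alpha — 15–16, Alpha advances.
Alpha survives the agenda.

Alpha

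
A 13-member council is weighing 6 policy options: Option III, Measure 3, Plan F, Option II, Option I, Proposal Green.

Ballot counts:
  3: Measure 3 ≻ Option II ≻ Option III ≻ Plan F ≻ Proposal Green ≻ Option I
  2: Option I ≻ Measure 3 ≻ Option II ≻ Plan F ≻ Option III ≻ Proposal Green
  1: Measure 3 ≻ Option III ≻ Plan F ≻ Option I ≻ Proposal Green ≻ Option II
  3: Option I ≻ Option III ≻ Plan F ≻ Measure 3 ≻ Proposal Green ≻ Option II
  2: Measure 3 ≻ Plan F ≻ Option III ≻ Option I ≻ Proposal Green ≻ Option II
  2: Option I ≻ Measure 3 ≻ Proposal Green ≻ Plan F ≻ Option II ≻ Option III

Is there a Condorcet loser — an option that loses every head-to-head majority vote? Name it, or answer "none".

none

Head-to-head results (13 council members):
Option III vs Measure 3: Measure 3, 10–3.
Option III vs Plan F: Option III wins 7–6.
Option III–Option II: Option II 7–6.
Option III–Option I: Option I 7–6.
Option III vs Proposal Green: Option III wins 11–2.
Measure 3 vs Plan F: Measure 3 is ranked higher on 3+2+1+2+2 = 10 ballots, Plan F on 3. Measure 3 wins 10–3.
Measure 3 vs Option II: Measure 3, 13–0.
Measure 3–Option I: Option I 7–6.
Measure 3 vs Proposal Green: Measure 3 is ranked higher on 3+2+1+3+2+2 = 13 ballots, Proposal Green on 0. Measure 3 wins 13–0.
Plan F vs Option II: Plan F is ranked higher on 1+3+2+2 = 8 ballots, Option II on 5. Plan F wins 8–5.
Plan F vs Option I: 3+1+2 = 6 for Plan F, 7 for Option I — Option I by 7–6.
Plan F vs Proposal Green: 3+2+1+3+2 = 11 for Plan F, 2 for Proposal Green — Plan F by 11–2.
Option II vs Option I: 3 for Option II, 10 for Option I — Option I by 10–3.
Option II vs Proposal Green: Proposal Green wins 8–5.
Option I vs Proposal Green: Option I preferred on 2+1+3+2+2 = 10 ballots; Option I wins 10–3.
Every option wins at least one matchup (Option III beats Plan F; Measure 3 beats Option III; Plan F beats Option II; Option II beats Option III; Option I beats Option III; Proposal Green beats Option II), so there is no Condorcet loser.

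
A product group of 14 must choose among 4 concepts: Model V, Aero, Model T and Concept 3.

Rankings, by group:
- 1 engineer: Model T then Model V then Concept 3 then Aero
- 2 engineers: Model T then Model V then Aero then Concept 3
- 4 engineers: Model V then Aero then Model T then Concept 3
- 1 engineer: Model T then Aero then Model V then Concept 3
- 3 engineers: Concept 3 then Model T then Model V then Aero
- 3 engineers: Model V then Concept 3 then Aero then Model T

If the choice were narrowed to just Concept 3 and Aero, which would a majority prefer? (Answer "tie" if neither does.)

tie

Ballots ranking Concept 3 above Aero: 1 + 3 + 3 = 7.
Ballots ranking Aero above Concept 3: 14 − 7 = 7.
7–7: the pair ties.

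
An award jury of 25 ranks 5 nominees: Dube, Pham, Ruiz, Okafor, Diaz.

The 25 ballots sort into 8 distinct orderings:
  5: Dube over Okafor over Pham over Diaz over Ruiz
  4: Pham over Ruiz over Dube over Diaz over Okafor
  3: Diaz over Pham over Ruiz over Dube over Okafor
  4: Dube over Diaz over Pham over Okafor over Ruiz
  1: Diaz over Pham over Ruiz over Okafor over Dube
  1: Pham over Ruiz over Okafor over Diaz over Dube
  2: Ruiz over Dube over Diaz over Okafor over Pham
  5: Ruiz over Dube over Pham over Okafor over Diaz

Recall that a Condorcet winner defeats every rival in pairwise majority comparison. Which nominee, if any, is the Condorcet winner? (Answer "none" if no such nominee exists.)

Head-to-head results (25 jurors):
Dube vs Pham: Dube wins 16–9.
Dube vs Ruiz: Ruiz, 16–9.
Dube vs Okafor: 5+4+3+4+2+5 = 23 for Dube, 2 for Okafor — Dube by 23–2.
Dube vs Diaz: 5+4+4+2+5 = 20 for Dube, 5 for Diaz — Dube by 20–5.
Pham vs Ruiz: 5+4+3+4+1+1 = 18 for Pham, 7 for Ruiz — Pham by 18–7.
Pham vs Okafor: 18 to 7, Pham.
Pham vs Diaz: 15 to 10, Pham.
Ruiz vs Okafor: Ruiz wins 16–9.
Ruiz vs Diaz: 12 to 13, Diaz.
Okafor vs Diaz: Diaz, 14–11.
No nominee is unbeaten: Dube loses to Ruiz; Pham loses to Dube; Ruiz loses to Pham; Okafor loses to Dube; Diaz loses to Dube. In particular Dube beats Pham beats Ruiz beats Dube is a majority cycle — no Condorcet winner exists.

none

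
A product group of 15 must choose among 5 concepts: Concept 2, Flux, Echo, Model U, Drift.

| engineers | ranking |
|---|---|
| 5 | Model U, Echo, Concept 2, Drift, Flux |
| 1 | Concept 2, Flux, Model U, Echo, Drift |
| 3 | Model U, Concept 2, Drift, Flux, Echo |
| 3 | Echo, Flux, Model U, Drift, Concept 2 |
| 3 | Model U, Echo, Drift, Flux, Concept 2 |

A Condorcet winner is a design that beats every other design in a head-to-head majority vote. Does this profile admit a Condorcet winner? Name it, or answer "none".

Check each pair by majority over 15 ballots:
Concept 2 vs Flux: Concept 2 is ranked higher on 5+1+3 = 9 ballots, Flux on 6. Concept 2 wins 9–6.
Concept 2 vs Echo: Echo wins 11–4.
Concept 2–Model U: Model U 14–1.
Concept 2 vs Drift: 9 to 6, Concept 2.
Flux–Echo: Echo 11–4.
Flux vs Model U: Model U, 11–4.
Flux–Drift: Drift 11–4.
Echo vs Model U: Model U wins 12–3.
Echo vs Drift: Echo wins 12–3.
Model U vs Drift: 15 to 0, Model U.
Model U wins every pairwise contest, so Model U is the Condorcet winner.

Model U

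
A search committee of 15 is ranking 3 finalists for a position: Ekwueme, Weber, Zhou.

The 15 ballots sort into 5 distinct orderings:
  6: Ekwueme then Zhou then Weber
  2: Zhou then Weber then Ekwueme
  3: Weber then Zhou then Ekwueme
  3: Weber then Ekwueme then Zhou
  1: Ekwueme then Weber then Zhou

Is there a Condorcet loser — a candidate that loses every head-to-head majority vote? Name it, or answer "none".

none

Head-to-head results (15 committee members):
Ekwueme vs Weber: 6+1 = 7 for Ekwueme, 8 for Weber — Weber by 8–7.
Ekwueme–Zhou: Ekwueme 10–5.
Weber vs Zhou: Weber is ranked higher on 3+3+1 = 7 ballots, Zhou on 8. Zhou wins 8–7.
No candidate is winless: Ekwueme beats Zhou; Weber beats Ekwueme; Zhou beats Weber. There is no Condorcet loser.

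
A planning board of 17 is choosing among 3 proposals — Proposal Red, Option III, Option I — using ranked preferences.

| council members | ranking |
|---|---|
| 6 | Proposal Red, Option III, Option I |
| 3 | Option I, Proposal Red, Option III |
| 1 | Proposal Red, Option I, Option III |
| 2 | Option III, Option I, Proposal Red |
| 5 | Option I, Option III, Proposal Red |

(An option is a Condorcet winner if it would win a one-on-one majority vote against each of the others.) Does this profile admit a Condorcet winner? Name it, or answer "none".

Check each pair by majority over 17 ballots:
Proposal Red vs Option III: Proposal Red is ranked higher on 6+3+1 = 10 ballots, Option III on 7. Proposal Red wins 10–7.
Proposal Red vs Option I: 7 to 10, Option I.
Option III vs Option I: 8 to 9, Option I.
Option I wins every pairwise contest, so Option I is the Condorcet winner.

Option I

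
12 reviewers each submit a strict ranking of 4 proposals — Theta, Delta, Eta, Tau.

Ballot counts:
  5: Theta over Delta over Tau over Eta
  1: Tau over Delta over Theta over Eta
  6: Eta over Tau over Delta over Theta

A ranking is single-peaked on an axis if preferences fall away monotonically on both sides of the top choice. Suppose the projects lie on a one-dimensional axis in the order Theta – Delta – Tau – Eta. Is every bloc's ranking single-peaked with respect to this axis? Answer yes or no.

Axis positions: Theta=1, Delta=2, Tau=3, Eta=4.
Bloc 1 (peak Theta at position 1): ranking walks positions 1-2-3-4, expanding outward from the peak — single-peaked.
Bloc 2 (peak Tau at position 3): ranking walks positions 3-2-1-4, expanding outward from the peak — single-peaked.
Bloc 3 (peak Eta at position 4): ranking walks positions 4-3-2-1, expanding outward from the peak — single-peaked.
Every ranking is single-peaked on this axis.

yes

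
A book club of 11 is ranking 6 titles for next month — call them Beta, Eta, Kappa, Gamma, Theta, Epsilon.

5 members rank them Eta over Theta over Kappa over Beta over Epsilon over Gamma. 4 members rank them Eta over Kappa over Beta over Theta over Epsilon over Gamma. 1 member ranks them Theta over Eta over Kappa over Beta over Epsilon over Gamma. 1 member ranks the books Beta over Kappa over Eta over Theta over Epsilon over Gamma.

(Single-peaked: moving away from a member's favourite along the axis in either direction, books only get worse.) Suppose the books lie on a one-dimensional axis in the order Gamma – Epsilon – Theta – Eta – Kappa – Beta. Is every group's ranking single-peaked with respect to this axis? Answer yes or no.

yes

Axis positions: Gamma=1, Epsilon=2, Theta=3, Eta=4, Kappa=5, Beta=6.
Group 1 (peak Eta at position 4): ranking walks positions 4-3-5-6-2-1, expanding outward from the peak — single-peaked.
Group 2 (peak Eta at position 4): ranking walks positions 4-5-6-3-2-1, expanding outward from the peak — single-peaked.
Group 3 (peak Theta at position 3): ranking walks positions 3-4-5-6-2-1, expanding outward from the peak — single-peaked.
Group 4 (peak Beta at position 6): ranking walks positions 6-5-4-3-2-1, expanding outward from the peak — single-peaked.
Every ranking is single-peaked on this axis.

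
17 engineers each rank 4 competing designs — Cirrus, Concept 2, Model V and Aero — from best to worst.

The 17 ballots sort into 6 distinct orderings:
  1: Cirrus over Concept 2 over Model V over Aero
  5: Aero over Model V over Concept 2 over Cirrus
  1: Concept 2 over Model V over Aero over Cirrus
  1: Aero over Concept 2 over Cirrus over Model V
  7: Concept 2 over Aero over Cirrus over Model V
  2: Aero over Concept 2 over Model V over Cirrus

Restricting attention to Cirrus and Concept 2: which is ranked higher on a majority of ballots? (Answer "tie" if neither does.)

Ballots ranking Cirrus above Concept 2: 1.
Ballots ranking Concept 2 above Cirrus: 17 − 1 = 16.
Concept 2 wins the head-to-head 16–1.

Concept 2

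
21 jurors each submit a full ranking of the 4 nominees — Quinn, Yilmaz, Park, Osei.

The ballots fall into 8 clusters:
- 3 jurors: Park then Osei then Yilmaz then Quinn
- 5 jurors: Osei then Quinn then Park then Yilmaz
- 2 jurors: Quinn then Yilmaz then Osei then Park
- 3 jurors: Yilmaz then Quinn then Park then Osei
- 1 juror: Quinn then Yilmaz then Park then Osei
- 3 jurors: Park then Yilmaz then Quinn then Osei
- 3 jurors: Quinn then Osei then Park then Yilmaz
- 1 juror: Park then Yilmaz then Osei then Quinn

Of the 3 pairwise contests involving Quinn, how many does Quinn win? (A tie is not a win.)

3

Quinn against each rival (21 jurors):
Quinn–Yilmaz: Quinn 11–10.
Quinn vs Park: Quinn preferred on 5+2+3+1+3 = 14 ballots; Quinn wins 14–7.
Quinn vs Osei: Quinn is ranked higher on 2+3+1+3+3 = 12 ballots, Osei on 9. Quinn wins 12–9.
Quinn beats Yilmaz, Park, Osei — 3 pairwise wins.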